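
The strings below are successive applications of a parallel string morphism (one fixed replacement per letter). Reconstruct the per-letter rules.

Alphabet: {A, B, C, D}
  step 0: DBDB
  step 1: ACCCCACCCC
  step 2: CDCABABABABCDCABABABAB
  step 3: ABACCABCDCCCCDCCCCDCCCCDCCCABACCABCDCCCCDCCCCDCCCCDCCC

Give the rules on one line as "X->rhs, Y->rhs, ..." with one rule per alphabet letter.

  step 2 ⇒ step 3: CDCABABABABCDCABABABAB ⇒ AB·ACC·AB·CDC·CC·CDC·CC·CDC·CC·CDC·CC·AB·ACC·AB·CDC·CC·CDC·CC·CDC·CC·CDC·CC
    A ↦ CDC
    B ↦ CC
    C ↦ AB
    D ↦ ACC

A->CDC, B->CC, C->AB, D->ACC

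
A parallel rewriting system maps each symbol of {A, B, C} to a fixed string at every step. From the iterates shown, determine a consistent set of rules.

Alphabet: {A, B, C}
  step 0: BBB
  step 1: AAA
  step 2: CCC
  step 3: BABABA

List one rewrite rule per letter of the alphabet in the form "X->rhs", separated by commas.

A->C, B->A, C->BA

  step 2 ⇒ step 3: CCC ⇒ BA·BA·BA
    C ↦ BA
  step 1 ⇒ step 2: AAA ⇒ C·C·C
    A ↦ C
  step 0 ⇒ step 1: BBB ⇒ A·A·A
    B ↦ A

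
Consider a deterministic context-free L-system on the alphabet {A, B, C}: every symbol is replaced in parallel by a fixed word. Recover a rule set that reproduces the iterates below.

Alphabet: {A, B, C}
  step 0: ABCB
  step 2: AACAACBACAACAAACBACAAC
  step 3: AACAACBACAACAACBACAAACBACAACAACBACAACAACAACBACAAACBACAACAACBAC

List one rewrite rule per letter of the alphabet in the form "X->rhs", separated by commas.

  step 2 ⇒ step 3: AACAACBACAACAAACBACAAC ⇒ AAC·AAC·BAC·AAC·AAC·BAC·A·AAC·BAC·AAC·AAC·BAC·AAC·AAC·AAC·BAC·A·AAC·BAC·AAC·AAC·BAC
    A ↦ AAC
    B ↦ A
    C ↦ BAC

A->AAC, B->A, C->BAC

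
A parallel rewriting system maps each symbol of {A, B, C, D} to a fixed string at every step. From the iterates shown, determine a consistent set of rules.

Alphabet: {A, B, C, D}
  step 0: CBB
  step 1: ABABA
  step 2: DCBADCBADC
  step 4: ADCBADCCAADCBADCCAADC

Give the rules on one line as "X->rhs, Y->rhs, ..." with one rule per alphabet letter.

  step 1 ⇒ step 2: ABABA ⇒ DC·BA·DC·BA·DC
    A ↦ DC
    B ↦ BA
  step 0 ⇒ step 1: CBB ⇒ A·BA·BA
    C ↦ A
    D ↦ C  (constrained at step 2)

A->DC, B->BA, C->A, D->C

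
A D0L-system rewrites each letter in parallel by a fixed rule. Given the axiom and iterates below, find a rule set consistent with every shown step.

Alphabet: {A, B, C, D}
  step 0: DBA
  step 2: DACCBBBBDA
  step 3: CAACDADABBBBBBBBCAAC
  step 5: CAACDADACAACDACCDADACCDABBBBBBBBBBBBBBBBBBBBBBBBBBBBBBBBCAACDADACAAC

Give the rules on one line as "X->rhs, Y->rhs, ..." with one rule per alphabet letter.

  step 2 ⇒ step 3: DACCBBBBDA ⇒ CAA·C·DA·DA·BB·BB·BB·BB·CAA·C
    A ↦ C
    B ↦ BB
    C ↦ DA
    D ↦ CAA

A->C, B->BB, C->DA, D->CAA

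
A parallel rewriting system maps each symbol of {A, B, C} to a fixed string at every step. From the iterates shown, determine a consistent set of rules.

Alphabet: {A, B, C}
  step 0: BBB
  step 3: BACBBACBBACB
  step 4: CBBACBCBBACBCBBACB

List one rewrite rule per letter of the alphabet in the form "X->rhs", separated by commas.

A->B, B->CB, C->A

  step 3 ⇒ step 4: BACBBACBBACB ⇒ CB·B·A·CB·CB·B·A·CB·CB·B·A·CB
    A ↦ B
    B ↦ CB
    C ↦ A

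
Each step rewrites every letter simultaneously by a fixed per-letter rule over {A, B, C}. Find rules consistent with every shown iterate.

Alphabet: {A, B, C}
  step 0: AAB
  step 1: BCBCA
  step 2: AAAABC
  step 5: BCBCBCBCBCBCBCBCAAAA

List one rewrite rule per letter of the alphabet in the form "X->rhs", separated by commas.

  step 1 ⇒ step 2: BCBCA ⇒ A·A·A·A·BC
    A ↦ BC
    B ↦ A
    C ↦ A

A->BC, B->A, C->A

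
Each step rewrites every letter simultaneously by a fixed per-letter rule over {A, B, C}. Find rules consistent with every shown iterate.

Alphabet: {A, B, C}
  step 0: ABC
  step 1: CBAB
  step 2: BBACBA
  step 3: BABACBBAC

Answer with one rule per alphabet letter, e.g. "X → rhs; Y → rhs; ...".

A->C, B->BA, C->B

  step 2 ⇒ step 3: BBACBA ⇒ BA·BA·C·B·BA·C
    A ↦ C
    B ↦ BA
    C ↦ B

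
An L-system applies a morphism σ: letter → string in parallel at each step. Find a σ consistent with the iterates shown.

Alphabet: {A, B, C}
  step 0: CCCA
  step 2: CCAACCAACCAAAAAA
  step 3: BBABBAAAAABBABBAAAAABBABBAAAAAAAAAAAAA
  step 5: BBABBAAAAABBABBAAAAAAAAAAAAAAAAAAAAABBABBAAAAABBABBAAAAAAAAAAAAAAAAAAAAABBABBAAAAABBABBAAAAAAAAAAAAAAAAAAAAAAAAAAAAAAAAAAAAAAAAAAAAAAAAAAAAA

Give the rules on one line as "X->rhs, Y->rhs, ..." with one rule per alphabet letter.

A->AA, B->C, C->BBA

  step 2 ⇒ step 3: CCAACCAACCAAAAAA ⇒ BBA·BBA·AA·AA·BBA·BBA·AA·AA·BBA·BBA·AA·AA·AA·AA·AA·AA
    A ↦ AA
    C ↦ BBA
    B ↦ C  (constrained at step 3)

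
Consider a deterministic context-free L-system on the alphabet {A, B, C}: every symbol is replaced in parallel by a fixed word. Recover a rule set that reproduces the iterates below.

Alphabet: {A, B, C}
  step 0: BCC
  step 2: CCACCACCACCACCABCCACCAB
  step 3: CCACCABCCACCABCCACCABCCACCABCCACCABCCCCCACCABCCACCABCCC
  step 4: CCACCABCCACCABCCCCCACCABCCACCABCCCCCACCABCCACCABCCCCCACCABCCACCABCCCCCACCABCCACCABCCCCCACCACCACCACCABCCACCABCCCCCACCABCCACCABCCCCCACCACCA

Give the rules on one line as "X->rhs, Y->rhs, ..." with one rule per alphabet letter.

  step 3 ⇒ step 4: CCACCABCCACCABCCACCABCCACCABCCACCABCCCCCACCABCCACCABCCC ⇒ CCA·CCA·B·CCA·CCA·B·CCC·CCA·CCA·B·CCA·CCA·B·CCC·CCA·CCA·B·CCA·CCA·B·CCC·CCA·CCA·B·CCA·CCA·B·CCC·CCA·CCA·B·CCA·CCA·B·CCC·CCA·CCA·CCA·CCA·CCA·B·CCA·CCA·B·CCC·CCA·CCA·B·CCA·CCA·B·CCC·CCA·CCA·CCA
    A ↦ B
    B ↦ CCC
    C ↦ CCA

A->B, B->CCC, C->CCA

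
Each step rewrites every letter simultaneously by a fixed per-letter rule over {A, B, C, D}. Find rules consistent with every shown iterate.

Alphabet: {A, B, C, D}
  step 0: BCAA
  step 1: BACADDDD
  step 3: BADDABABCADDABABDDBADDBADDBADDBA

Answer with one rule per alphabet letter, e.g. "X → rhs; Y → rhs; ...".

  step 0 ⇒ step 1: BCAA ⇒ BA·CA·DD·DD
    A ↦ DD
    B ↦ BA
    C ↦ CA
    D ↦ AB  (constrained at step 1)

A->DD, B->BA, C->CA, D->AB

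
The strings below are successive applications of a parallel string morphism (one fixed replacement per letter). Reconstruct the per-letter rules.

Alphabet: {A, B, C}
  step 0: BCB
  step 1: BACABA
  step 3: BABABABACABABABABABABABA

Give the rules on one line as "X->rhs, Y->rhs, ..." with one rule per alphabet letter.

A->BA, B->BA, C->CA

  step 0 ⇒ step 1: BCB ⇒ BA·CA·BA
    B ↦ BA
    C ↦ CA
    A ↦ BA  (constrained at step 1)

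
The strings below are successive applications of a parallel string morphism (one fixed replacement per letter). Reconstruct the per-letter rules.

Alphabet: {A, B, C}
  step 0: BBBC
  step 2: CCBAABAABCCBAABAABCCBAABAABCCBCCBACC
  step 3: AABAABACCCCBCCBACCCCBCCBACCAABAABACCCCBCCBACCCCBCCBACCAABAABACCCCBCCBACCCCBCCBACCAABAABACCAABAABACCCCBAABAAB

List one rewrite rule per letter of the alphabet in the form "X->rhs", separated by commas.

A->CCB, B->ACC, C->AAB

  step 2 ⇒ step 3: CCBAABAABCCBAABAABCCBAABAABCCBCCBACC ⇒ AAB·AAB·ACC·CCB·CCB·ACC·CCB·CCB·ACC·AAB·AAB·ACC·CCB·CCB·ACC·CCB·CCB·ACC·AAB·AAB·ACC·CCB·CCB·ACC·CCB·CCB·ACC·AAB·AAB·ACC·AAB·AAB·ACC·CCB·AAB·AAB
    A ↦ CCB
    B ↦ ACC
    C ↦ AAB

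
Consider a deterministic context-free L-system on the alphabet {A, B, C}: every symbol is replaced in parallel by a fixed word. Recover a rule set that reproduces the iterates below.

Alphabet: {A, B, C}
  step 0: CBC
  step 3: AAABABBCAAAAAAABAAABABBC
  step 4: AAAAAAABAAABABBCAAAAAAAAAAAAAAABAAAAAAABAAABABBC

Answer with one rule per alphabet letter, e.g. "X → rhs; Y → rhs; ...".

  step 3 ⇒ step 4: AAABABBCAAAAAAABAAABABBC ⇒ AA·AA·AA·AB·AA·AB·AB·BC·AA·AA·AA·AA·AA·AA·AA·AB·AA·AA·AA·AB·AA·AB·AB·BC
    A ↦ AA
    B ↦ AB
    C ↦ BC

A->AA, B->AB, C->BC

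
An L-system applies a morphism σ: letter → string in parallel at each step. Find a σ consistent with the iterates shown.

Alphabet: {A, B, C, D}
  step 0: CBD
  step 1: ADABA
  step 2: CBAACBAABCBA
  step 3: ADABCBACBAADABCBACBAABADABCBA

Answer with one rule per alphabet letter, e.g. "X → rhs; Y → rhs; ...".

A->CBA, B->AB, C->AD, D->A

  step 2 ⇒ step 3: CBAACBAABCBA ⇒ AD·AB·CBA·CBA·AD·AB·CBA·CBA·AB·AD·AB·CBA
    A ↦ CBA
    B ↦ AB
    C ↦ AD
  step 0 ⇒ step 1: CBD ⇒ AD·AB·A
    D ↦ A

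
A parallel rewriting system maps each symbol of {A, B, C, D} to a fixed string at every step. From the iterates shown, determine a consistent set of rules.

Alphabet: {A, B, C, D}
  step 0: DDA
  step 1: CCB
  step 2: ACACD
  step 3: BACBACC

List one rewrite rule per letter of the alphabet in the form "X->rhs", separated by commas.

A->B, B->D, C->AC, D->C

  step 2 ⇒ step 3: ACACD ⇒ B·AC·B·AC·C
    A ↦ B
    C ↦ AC
    D ↦ C
  step 1 ⇒ step 2: CCB ⇒ AC·AC·D
    B ↦ D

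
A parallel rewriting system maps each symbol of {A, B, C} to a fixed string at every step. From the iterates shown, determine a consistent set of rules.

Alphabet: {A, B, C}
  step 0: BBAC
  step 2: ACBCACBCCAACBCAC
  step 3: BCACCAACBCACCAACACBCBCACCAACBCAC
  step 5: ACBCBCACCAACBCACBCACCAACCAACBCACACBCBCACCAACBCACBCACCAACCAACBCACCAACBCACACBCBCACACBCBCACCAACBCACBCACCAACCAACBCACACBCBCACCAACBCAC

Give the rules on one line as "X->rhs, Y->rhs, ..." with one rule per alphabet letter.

A->BC, B->CA, C->AC

  step 2 ⇒ step 3: ACBCACBCCAACBCAC ⇒ BC·AC·CA·AC·BC·AC·CA·AC·AC·BC·BC·AC·CA·AC·BC·AC
    A ↦ BC
    B ↦ CA
    C ↦ AC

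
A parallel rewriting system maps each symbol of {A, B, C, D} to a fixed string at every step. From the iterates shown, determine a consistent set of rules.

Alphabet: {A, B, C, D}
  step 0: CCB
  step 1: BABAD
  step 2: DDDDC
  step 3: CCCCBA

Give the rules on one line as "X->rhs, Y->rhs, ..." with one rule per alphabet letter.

A->D, B->D, C->BA, D->C

  step 2 ⇒ step 3: DDDDC ⇒ C·C·C·C·BA
    C ↦ BA
    D ↦ C
  step 1 ⇒ step 2: BABAD ⇒ D·D·D·D·C
    A ↦ D
  step 0 ⇒ step 1: CCB ⇒ BA·BA·D
    B ↦ D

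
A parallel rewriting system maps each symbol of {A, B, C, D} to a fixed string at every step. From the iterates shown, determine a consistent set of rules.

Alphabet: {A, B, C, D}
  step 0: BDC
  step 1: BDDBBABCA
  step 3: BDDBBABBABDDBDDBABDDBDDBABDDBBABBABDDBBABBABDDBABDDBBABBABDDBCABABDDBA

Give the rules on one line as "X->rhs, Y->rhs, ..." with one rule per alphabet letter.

A->BA, B->BDD, C->BCA, D->BBA

  step 0 ⇒ step 1: BDC ⇒ BDD·BBA·BCA
    B ↦ BDD
    C ↦ BCA
    D ↦ BBA
    A ↦ BA  (constrained at step 1)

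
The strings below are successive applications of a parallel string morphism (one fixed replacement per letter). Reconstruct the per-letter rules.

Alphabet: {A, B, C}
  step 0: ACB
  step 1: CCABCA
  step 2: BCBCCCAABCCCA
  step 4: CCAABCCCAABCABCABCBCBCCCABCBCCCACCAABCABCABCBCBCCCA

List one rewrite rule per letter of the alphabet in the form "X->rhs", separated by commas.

A->CCA, B->A, C->BC

  step 1 ⇒ step 2: CCABCA ⇒ BC·BC·CCA·A·BC·CCA
    A ↦ CCA
    B ↦ A
    C ↦ BC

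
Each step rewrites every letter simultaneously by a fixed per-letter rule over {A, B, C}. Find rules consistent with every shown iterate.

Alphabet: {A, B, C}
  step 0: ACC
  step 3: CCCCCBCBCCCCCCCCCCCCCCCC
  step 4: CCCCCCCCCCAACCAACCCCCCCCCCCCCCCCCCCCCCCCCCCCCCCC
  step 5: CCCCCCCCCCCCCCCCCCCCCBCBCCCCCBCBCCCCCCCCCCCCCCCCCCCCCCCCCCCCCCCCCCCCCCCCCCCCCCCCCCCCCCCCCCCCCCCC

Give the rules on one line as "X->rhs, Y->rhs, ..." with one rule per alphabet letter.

A->CB, B->AA, C->CC

  step 4 ⇒ step 5: CCCCCCCCCCAACCAACCCCCCCCCCCCCCCCCCCCCCCCCCCCCCCC ⇒ CC·CC·CC·CC·CC·CC·CC·CC·CC·CC·CB·CB·CC·CC·CB·CB·CC·CC·CC·CC·CC·CC·CC·CC·CC·CC·CC·CC·CC·CC·CC·CC·CC·CC·CC·CC·CC·CC·CC·CC·CC·CC·CC·CC·CC·CC·CC·CC
    A ↦ CB
    C ↦ CC
  step 3 ⇒ step 4: CCCCCBCBCCCCCCCCCCCCCCCC ⇒ CC·CC·CC·CC·CC·AA·CC·AA·CC·CC·CC·CC·CC·CC·CC·CC·CC·CC·CC·CC·CC·CC·CC·CC
    B ↦ AA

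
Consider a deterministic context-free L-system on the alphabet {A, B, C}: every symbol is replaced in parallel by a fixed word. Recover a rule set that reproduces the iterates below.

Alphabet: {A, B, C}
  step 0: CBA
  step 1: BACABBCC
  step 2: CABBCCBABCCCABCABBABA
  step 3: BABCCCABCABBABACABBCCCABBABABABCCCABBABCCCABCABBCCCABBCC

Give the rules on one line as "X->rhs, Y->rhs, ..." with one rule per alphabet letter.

A->BCC, B->CAB, C->BA

  step 2 ⇒ step 3: CABBCCBABCCCABCABBABA ⇒ BA·BCC·CAB·CAB·BA·BA·CAB·BCC·CAB·BA·BA·BA·BCC·CAB·BA·BCC·CAB·CAB·BCC·CAB·BCC
    A ↦ BCC
    B ↦ CAB
    C ↦ BA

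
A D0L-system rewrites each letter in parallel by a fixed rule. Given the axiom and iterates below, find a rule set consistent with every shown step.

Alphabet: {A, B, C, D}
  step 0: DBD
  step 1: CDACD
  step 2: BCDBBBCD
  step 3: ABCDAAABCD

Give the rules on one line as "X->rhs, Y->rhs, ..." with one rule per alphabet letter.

A->BB, B->A, C->B, D->CD

  step 2 ⇒ step 3: BCDBBBCD ⇒ A·B·CD·A·A·A·B·CD
    B ↦ A
    C ↦ B
    D ↦ CD
  step 1 ⇒ step 2: CDACD ⇒ B·CD·BB·B·CD
    A ↦ BB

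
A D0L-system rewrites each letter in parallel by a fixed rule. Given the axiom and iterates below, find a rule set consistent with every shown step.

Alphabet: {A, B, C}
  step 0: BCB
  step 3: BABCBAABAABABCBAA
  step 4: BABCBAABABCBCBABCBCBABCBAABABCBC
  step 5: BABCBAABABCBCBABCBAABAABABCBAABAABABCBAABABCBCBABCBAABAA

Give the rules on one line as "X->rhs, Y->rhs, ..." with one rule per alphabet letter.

A->BC, B->BA, C->A

  step 4 ⇒ step 5: BABCBAABABCBCBABCBCBABCBAABABCBC ⇒ BA·BC·BA·A·BA·BC·BC·BA·BC·BA·A·BA·A·BA·BC·BA·A·BA·A·BA·BC·BA·A·BA·BC·BC·BA·BC·BA·A·BA·A
    A ↦ BC
    B ↦ BA
    C ↦ A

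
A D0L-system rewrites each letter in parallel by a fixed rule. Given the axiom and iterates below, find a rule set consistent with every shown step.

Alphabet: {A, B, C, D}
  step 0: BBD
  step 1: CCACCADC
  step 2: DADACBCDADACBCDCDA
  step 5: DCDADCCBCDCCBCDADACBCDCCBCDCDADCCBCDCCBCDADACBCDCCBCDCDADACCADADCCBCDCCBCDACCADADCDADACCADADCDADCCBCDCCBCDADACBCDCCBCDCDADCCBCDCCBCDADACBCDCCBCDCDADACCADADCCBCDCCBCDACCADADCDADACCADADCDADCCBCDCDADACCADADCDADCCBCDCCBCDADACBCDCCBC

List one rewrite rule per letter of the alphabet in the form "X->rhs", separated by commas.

  step 1 ⇒ step 2: CCACCADC ⇒ DA·DA·CBC·DA·DA·CBC·DC·DA
    A ↦ CBC
    C ↦ DA
    D ↦ DC
  step 0 ⇒ step 1: BBD ⇒ CCA·CCA·DC
    B ↦ CCA

A->CBC, B->CCA, C->DA, D->DC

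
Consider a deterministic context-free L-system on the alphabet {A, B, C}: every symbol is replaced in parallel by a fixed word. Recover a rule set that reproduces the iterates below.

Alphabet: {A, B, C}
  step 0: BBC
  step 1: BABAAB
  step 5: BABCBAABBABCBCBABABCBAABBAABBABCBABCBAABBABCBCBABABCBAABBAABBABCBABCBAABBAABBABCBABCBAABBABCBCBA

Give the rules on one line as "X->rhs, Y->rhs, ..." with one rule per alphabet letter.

A->BC, B->BA, C->AB

  step 0 ⇒ step 1: BBC ⇒ BA·BA·AB
    B ↦ BA
    C ↦ AB
    A ↦ BC  (constrained at step 1)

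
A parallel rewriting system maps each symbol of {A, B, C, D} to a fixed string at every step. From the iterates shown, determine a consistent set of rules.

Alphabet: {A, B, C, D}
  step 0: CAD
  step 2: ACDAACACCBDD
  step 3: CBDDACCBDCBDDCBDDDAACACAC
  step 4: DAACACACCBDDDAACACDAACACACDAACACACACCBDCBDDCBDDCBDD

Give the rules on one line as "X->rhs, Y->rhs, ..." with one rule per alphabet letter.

  step 3 ⇒ step 4: CBDDACCBDCBDDCBDDDAACACAC ⇒ D·AAC·AC·AC·CBD·D·D·AAC·AC·D·AAC·AC·AC·D·AAC·AC·AC·AC·CBD·CBD·D·CBD·D·CBD·D
    A ↦ CBD
    B ↦ AAC
    C ↦ D
    D ↦ AC

A->CBD, B->AAC, C->D, D->AC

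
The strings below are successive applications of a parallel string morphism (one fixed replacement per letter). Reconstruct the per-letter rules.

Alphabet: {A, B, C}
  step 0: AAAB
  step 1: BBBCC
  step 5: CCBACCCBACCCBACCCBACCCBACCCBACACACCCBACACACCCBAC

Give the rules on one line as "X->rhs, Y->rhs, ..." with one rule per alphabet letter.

A->B, B->CC, C->AC

  step 0 ⇒ step 1: AAAB ⇒ B·B·B·CC
    A ↦ B
    B ↦ CC
    C ↦ AC  (constrained at step 1)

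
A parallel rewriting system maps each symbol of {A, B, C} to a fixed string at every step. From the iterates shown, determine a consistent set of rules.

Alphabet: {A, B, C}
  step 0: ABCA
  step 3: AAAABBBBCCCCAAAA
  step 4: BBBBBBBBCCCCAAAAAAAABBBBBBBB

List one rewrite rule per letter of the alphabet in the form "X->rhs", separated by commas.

  step 3 ⇒ step 4: AAAABBBBCCCCAAAA ⇒ BB·BB·BB·BB·C·C·C·C·AA·AA·AA·AA·BB·BB·BB·BB
    A ↦ BB
    B ↦ C
    C ↦ AA

A->BB, B->C, C->AA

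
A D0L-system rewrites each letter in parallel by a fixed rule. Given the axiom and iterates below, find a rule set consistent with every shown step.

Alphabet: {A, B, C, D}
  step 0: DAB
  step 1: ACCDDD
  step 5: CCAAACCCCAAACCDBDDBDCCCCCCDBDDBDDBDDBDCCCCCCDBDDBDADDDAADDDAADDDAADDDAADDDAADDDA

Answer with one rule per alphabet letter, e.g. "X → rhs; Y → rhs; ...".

  step 0 ⇒ step 1: DAB ⇒ A·CC·DDD
    A ↦ CC
    B ↦ DDD
    D ↦ A
    C ↦ DBD  (constrained at step 1)

A->CC, B->DDD, C->DBD, D->A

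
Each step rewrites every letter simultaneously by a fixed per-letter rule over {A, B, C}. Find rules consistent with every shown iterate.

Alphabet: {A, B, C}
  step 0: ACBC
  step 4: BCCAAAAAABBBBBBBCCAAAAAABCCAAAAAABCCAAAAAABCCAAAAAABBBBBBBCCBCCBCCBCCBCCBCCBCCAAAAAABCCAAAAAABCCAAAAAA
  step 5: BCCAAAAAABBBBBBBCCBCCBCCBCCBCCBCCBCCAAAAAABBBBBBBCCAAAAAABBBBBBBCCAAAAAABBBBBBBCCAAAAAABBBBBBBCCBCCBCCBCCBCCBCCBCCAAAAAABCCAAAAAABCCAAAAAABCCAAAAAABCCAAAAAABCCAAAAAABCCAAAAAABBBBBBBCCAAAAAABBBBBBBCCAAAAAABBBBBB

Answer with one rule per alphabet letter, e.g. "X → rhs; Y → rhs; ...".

  step 4 ⇒ step 5: BCCAAAAAABBBBBBBCCAAAAAABCCAAAAAABCCAAAAAABCCAAAAAABBBBBBBCCBCCBCCBCCBCCBCCBCCAAAAAABCCAAAAAABCCAAAAAA ⇒ BCC·AAA·AAA·B·B·B·B·B·B·BCC·BCC·BCC·BCC·BCC·BCC·BCC·AAA·AAA·B·B·B·B·B·B·BCC·AAA·AAA·B·B·B·B·B·B·BCC·AAA·AAA·B·B·B·B·B·B·BCC·AAA·AAA·B·B·B·B·B·B·BCC·BCC·BCC·BCC·BCC·BCC·BCC·AAA·AAA·BCC·AAA·AAA·BCC·AAA·AAA·BCC·AAA·AAA·BCC·AAA·AAA·BCC·AAA·AAA·BCC·AAA·AAA·B·B·B·B·B·B·BCC·AAA·AAA·B·B·B·B·B·B·BCC·AAA·AAA·B·B·B·B·B·B
    A ↦ B
    B ↦ BCC
    C ↦ AAA

A->B, B->BCC, C->AAA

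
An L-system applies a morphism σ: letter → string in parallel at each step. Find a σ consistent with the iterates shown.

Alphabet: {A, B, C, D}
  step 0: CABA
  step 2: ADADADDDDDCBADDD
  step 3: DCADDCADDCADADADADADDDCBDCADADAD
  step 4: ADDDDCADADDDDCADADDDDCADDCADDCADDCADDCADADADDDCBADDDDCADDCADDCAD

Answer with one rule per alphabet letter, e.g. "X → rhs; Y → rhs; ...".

A->DC, B->CB, C->DD, D->AD

  step 3 ⇒ step 4: DCADDCADDCADADADADADDDCBDCADADAD ⇒ AD·DD·DC·AD·AD·DD·DC·AD·AD·DD·DC·AD·DC·AD·DC·AD·DC·AD·DC·AD·AD·AD·DD·CB·AD·DD·DC·AD·DC·AD·DC·AD
    A ↦ DC
    B ↦ CB
    C ↦ DD
    D ↦ AD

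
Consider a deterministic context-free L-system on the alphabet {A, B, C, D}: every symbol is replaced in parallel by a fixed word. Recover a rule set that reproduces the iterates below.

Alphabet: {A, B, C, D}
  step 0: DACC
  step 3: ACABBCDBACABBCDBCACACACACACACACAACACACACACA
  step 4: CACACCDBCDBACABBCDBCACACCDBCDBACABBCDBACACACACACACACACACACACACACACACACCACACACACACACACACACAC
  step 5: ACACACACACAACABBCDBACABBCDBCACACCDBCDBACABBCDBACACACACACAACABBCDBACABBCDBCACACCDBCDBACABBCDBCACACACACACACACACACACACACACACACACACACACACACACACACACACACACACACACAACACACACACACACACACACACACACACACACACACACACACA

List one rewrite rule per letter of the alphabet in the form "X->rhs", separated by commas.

A->C, B->CDB, C->ACA, D->BB

  step 4 ⇒ step 5: CACACCDBCDBACABBCDBCACACCDBCDBACABBCDBACACACACACACACACACACACACACACACACCACACACACACACACACACAC ⇒ ACA·C·ACA·C·ACA·ACA·BB·CDB·ACA·BB·CDB·C·ACA·C·CDB·CDB·ACA·BB·CDB·ACA·C·ACA·C·ACA·ACA·BB·CDB·ACA·BB·CDB·C·ACA·C·CDB·CDB·ACA·BB·CDB·C·ACA·C·ACA·C·ACA·C·ACA·C·ACA·C·ACA·C·ACA·C·ACA·C·ACA·C·ACA·C·ACA·C·ACA·C·ACA·C·ACA·C·ACA·C·ACA·ACA·C·ACA·C·ACA·C·ACA·C·ACA·C·ACA·C·ACA·C·ACA·C·ACA·C·ACA·C·ACA
    A ↦ C
    B ↦ CDB
    C ↦ ACA
    D ↦ BB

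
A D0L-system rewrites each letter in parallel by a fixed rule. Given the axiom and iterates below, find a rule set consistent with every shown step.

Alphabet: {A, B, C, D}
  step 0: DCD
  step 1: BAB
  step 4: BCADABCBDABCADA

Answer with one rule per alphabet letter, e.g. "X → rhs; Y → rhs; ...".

A->DA, B->BC, C->A, D->B

  step 0 ⇒ step 1: DCD ⇒ B·A·B
    C ↦ A
    D ↦ B
    A ↦ DA  (constrained at step 1)
    B ↦ BC  (constrained at step 1)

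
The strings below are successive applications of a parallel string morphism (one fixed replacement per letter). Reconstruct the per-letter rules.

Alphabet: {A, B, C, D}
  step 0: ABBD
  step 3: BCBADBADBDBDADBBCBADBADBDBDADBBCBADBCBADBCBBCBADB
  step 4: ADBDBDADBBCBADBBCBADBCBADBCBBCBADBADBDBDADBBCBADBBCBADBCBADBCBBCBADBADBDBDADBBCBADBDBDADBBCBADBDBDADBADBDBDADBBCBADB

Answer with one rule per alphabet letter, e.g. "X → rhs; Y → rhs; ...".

A->B, B->ADB, C->DBD, D->CB

  step 3 ⇒ step 4: BCBADBADBDBDADBBCBADBADBDBDADBBCBADBCBADBCBBCBADB ⇒ ADB·DBD·ADB·B·CB·ADB·B·CB·ADB·CB·ADB·CB·B·CB·ADB·ADB·DBD·ADB·B·CB·ADB·B·CB·ADB·CB·ADB·CB·B·CB·ADB·ADB·DBD·ADB·B·CB·ADB·DBD·ADB·B·CB·ADB·DBD·ADB·ADB·DBD·ADB·B·CB·ADB
    A ↦ B
    B ↦ ADB
    C ↦ DBD
    D ↦ CB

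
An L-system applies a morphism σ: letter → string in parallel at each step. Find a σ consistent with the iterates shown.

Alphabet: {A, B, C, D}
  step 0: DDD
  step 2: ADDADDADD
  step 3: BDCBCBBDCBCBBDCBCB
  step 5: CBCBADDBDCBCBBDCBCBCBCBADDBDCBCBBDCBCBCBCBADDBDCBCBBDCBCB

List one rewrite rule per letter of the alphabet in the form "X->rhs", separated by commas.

  step 2 ⇒ step 3: ADDADDADD ⇒ BD·CB·CB·BD·CB·CB·BD·CB·CB
    A ↦ BD
    D ↦ CB
    B ↦ DD  (constrained at step 3)
    C ↦ A  (constrained at step 3)

A->BD, B->DD, C->A, D->CB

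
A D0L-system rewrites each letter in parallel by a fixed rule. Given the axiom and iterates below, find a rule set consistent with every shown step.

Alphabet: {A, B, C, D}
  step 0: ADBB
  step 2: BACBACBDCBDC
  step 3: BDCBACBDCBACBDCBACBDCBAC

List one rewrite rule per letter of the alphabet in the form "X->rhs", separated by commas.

A->C, B->BD, C->BAC, D->C

  step 2 ⇒ step 3: BACBACBDCBDC ⇒ BD·C·BAC·BD·C·BAC·BD·C·BAC·BD·C·BAC
    A ↦ C
    B ↦ BD
    C ↦ BAC
    D ↦ C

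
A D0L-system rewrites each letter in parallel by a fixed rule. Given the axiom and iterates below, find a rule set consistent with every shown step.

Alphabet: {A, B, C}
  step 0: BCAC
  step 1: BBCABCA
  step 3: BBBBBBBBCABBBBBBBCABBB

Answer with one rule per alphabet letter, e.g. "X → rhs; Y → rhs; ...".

  step 0 ⇒ step 1: BCAC ⇒ BB·CA·B·CA
    A ↦ B
    B ↦ BB
    C ↦ CA

A->B, B->BB, C->CA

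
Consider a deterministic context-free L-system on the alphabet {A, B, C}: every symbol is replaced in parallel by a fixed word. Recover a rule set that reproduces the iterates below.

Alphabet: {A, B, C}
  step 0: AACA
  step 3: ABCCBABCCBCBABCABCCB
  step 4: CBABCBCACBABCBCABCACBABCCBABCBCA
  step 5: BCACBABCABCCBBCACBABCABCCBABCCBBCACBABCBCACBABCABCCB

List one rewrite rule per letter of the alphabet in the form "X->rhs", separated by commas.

  step 4 ⇒ step 5: CBABCBCACBABCBCABCACBABCCBABCBCA ⇒ BC·A·CB·A·BC·A·BC·CB·BC·A·CB·A·BC·A·BC·CB·A·BC·CB·BC·A·CB·A·BC·BC·A·CB·A·BC·A·BC·CB
    A ↦ CB
    B ↦ A
    C ↦ BC

A->CB, B->A, C->BC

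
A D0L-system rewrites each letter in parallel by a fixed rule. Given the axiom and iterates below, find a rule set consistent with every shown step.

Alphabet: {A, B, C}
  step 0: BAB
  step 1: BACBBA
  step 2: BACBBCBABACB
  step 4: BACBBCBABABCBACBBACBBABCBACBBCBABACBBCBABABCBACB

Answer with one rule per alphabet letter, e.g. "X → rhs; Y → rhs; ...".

  step 1 ⇒ step 2: BACBBA ⇒ BA·CB·BC·BA·BA·CB
    A ↦ CB
    B ↦ BA
    C ↦ BC

A->CB, B->BA, C->BC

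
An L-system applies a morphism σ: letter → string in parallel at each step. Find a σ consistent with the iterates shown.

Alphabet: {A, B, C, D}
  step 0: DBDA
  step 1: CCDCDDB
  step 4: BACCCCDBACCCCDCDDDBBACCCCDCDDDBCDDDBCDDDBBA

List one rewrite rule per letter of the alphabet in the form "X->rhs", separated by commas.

  step 0 ⇒ step 1: DBDA ⇒ C·CD·C·DDB
    A ↦ DDB
    B ↦ CD
    D ↦ C
    C ↦ BA  (constrained at step 1)

A->DDB, B->CD, C->BA, D->C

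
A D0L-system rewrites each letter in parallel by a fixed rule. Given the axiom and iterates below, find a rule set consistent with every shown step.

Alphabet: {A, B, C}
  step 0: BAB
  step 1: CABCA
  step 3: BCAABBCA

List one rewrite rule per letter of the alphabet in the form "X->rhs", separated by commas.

  step 0 ⇒ step 1: BAB ⇒ CA·B·CA
    A ↦ B
    B ↦ CA
    C ↦ A  (constrained at step 1)

A->B, B->CA, C->A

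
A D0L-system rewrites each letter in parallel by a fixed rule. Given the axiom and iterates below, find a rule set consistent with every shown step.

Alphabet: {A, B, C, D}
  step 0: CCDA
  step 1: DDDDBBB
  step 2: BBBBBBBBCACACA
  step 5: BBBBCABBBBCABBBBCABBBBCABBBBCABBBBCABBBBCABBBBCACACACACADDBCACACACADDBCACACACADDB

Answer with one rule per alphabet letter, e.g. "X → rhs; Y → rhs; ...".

  step 1 ⇒ step 2: DDDDBBB ⇒ BB·BB·BB·BB·CA·CA·CA
    B ↦ CA
    D ↦ BB
  step 0 ⇒ step 1: CCDA ⇒ DD·DD·BB·B
    A ↦ B
  step 0 ⇒ step 1: CCDA ⇒ DD·DD·BB·B
    C ↦ DD

A->B, B->CA, C->DD, D->BB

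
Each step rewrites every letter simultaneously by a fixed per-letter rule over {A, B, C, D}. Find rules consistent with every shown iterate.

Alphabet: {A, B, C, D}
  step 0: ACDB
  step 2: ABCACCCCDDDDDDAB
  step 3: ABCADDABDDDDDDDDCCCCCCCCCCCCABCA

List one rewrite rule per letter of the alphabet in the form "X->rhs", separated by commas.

  step 2 ⇒ step 3: ABCACCCCDDDDDDAB ⇒ AB·CA·DD·AB·DD·DD·DD·DD·CC·CC·CC·CC·CC·CC·AB·CA
    A ↦ AB
    B ↦ CA
    C ↦ DD
    D ↦ CC

A->AB, B->CA, C->DD, D->CC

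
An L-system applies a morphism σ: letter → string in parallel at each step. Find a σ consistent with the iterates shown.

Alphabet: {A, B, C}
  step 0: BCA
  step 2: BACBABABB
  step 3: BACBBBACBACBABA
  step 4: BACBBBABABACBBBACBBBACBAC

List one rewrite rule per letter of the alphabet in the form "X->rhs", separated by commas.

  step 3 ⇒ step 4: BACBBBACBACBABA ⇒ BA·C·BB·BA·BA·BA·C·BB·BA·C·BB·BA·C·BA·C
    A ↦ C
    B ↦ BA
    C ↦ BB

A->C, B->BA, C->BB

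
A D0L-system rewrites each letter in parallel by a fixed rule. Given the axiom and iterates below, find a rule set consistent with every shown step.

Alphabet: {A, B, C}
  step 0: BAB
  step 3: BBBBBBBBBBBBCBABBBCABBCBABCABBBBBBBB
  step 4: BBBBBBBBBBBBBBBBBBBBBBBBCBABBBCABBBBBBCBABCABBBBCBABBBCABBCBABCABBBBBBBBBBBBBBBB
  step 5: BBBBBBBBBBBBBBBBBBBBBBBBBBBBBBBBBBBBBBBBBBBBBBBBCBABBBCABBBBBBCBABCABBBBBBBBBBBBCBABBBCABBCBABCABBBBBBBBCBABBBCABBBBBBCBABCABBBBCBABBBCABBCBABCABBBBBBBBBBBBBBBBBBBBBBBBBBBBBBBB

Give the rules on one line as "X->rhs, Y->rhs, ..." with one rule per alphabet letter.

  step 4 ⇒ step 5: BBBBBBBBBBBBBBBBBBBBBBBBCBABBBCABBBBBBCBABCABBBBCBABBBCABBCBABCABBBBBBBBBBBBBBBB ⇒ BB·BB·BB·BB·BB·BB·BB·BB·BB·BB·BB·BB·BB·BB·BB·BB·BB·BB·BB·BB·BB·BB·BB·BB·CBA·BB·BCA·BB·BB·BB·CBA·BCA·BB·BB·BB·BB·BB·BB·CBA·BB·BCA·BB·CBA·BCA·BB·BB·BB·BB·CBA·BB·BCA·BB·BB·BB·CBA·BCA·BB·BB·CBA·BB·BCA·BB·CBA·BCA·BB·BB·BB·BB·BB·BB·BB·BB·BB·BB·BB·BB·BB·BB·BB·BB
    A ↦ BCA
    B ↦ BB
    C ↦ CBA

A->BCA, B->BB, C->CBA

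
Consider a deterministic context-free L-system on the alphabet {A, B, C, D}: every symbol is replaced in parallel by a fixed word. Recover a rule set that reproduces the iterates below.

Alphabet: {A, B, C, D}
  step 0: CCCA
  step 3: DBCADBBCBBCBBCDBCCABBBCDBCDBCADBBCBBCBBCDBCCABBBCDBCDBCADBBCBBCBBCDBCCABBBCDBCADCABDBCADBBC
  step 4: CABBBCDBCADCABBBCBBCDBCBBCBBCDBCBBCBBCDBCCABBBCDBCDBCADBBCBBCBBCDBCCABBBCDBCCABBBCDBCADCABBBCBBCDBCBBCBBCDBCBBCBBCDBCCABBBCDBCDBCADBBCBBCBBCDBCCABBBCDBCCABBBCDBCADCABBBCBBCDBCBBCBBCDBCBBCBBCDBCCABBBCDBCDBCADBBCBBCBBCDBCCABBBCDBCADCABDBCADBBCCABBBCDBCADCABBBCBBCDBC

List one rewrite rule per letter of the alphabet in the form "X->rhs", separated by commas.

  step 3 ⇒ step 4: DBCADBBCBBCBBCDBCCABBBCDBCDBCADBBCBBCBBCDBCCABBBCDBCDBCADBBCBBCBBCDBCCABBBCDBCADCABDBCADBBC ⇒ CAB·BBC·DBC·AD·CAB·BBC·BBC·DBC·BBC·BBC·DBC·BBC·BBC·DBC·CAB·BBC·DBC·DBC·AD·BBC·BBC·BBC·DBC·CAB·BBC·DBC·CAB·BBC·DBC·AD·CAB·BBC·BBC·DBC·BBC·BBC·DBC·BBC·BBC·DBC·CAB·BBC·DBC·DBC·AD·BBC·BBC·BBC·DBC·CAB·BBC·DBC·CAB·BBC·DBC·AD·CAB·BBC·BBC·DBC·BBC·BBC·DBC·BBC·BBC·DBC·CAB·BBC·DBC·DBC·AD·BBC·BBC·BBC·DBC·CAB·BBC·DBC·AD·CAB·DBC·AD·BBC·CAB·BBC·DBC·AD·CAB·BBC·BBC·DBC
    A ↦ AD
    B ↦ BBC
    C ↦ DBC
    D ↦ CAB

A->AD, B->BBC, C->DBC, D->CAB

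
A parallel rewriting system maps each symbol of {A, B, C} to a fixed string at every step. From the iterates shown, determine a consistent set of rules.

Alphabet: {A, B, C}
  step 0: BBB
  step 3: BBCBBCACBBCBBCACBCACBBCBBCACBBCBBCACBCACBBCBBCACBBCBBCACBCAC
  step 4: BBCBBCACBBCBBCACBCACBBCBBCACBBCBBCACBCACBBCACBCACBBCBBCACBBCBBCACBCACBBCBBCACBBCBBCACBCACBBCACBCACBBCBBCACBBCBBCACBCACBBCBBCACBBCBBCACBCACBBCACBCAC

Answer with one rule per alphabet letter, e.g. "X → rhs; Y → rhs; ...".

  step 3 ⇒ step 4: BBCBBCACBBCBBCACBCACBBCBBCACBBCBBCACBCACBBCBBCACBBCBBCACBCAC ⇒ BBC·BBC·AC·BBC·BBC·AC·BC·AC·BBC·BBC·AC·BBC·BBC·AC·BC·AC·BBC·AC·BC·AC·BBC·BBC·AC·BBC·BBC·AC·BC·AC·BBC·BBC·AC·BBC·BBC·AC·BC·AC·BBC·AC·BC·AC·BBC·BBC·AC·BBC·BBC·AC·BC·AC·BBC·BBC·AC·BBC·BBC·AC·BC·AC·BBC·AC·BC·AC
    A ↦ BC
    B ↦ BBC
    C ↦ AC

A->BC, B->BBC, C->AC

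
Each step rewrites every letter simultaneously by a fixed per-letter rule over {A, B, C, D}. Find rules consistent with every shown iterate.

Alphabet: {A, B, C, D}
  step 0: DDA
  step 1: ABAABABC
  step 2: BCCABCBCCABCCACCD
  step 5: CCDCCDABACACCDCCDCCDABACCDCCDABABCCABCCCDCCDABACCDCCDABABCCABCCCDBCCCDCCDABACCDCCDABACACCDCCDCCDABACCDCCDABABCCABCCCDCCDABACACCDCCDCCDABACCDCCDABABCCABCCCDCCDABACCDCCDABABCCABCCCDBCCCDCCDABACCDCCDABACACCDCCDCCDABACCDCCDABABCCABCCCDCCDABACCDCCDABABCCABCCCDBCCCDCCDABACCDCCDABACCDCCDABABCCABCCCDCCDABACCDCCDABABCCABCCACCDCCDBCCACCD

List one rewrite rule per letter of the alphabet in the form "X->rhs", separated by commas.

  step 1 ⇒ step 2: ABAABABC ⇒ BC·CA·BC·BC·CA·BC·CA·CCD
    A ↦ BC
    B ↦ CA
    C ↦ CCD
  step 0 ⇒ step 1: DDA ⇒ ABA·ABA·BC
    D ↦ ABA

A->BC, B->CA, C->CCD, D->ABA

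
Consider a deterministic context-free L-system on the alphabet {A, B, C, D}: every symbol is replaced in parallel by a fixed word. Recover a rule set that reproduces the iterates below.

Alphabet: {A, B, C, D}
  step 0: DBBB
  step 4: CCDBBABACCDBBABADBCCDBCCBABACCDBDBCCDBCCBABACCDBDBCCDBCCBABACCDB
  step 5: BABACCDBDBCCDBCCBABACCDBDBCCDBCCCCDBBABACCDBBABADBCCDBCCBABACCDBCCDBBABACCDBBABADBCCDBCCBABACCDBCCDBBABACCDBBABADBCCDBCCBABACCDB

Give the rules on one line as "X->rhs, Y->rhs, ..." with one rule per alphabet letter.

  step 4 ⇒ step 5: CCDBBABACCDBBABADBCCDBCCBABACCDBDBCCDBCCBABACCDBDBCCDBCCBABACCDB ⇒ BA·BA·CC·DB·DB·CC·DB·CC·BA·BA·CC·DB·DB·CC·DB·CC·CC·DB·BA·BA·CC·DB·BA·BA·DB·CC·DB·CC·BA·BA·CC·DB·CC·DB·BA·BA·CC·DB·BA·BA·DB·CC·DB·CC·BA·BA·CC·DB·CC·DB·BA·BA·CC·DB·BA·BA·DB·CC·DB·CC·BA·BA·CC·DB
    A ↦ CC
    B ↦ DB
    C ↦ BA
    D ↦ CC

A->CC, B->DB, C->BA, D->CC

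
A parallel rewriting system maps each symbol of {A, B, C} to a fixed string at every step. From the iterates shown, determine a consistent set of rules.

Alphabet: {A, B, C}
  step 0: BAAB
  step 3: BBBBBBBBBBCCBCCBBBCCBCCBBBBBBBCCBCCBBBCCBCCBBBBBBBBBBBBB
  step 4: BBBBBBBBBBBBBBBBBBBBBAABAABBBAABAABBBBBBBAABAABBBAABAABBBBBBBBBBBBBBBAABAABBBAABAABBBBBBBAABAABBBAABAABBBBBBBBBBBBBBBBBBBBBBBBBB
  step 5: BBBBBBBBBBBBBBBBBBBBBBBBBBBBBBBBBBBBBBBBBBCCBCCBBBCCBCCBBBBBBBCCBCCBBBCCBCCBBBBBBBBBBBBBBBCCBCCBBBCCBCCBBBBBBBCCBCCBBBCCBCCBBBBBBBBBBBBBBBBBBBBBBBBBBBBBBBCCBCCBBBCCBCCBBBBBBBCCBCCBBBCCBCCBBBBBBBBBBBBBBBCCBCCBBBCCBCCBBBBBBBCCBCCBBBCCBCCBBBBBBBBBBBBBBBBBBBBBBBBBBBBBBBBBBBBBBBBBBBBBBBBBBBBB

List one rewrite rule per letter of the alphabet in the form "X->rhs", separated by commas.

A->CCB, B->BB, C->BAA

  step 4 ⇒ step 5: BBBBBBBBBBBBBBBBBBBBBAABAABBBAABAABBBBBBBAABAABBBAABAABBBBBBBBBBBBBBBAABAABBBAABAABBBBBBBAABAABBBAABAABBBBBBBBBBBBBBBBBBBBBBBBBB ⇒ BB·BB·BB·BB·BB·BB·BB·BB·BB·BB·BB·BB·BB·BB·BB·BB·BB·BB·BB·BB·BB·CCB·CCB·BB·CCB·CCB·BB·BB·BB·CCB·CCB·BB·CCB·CCB·BB·BB·BB·BB·BB·BB·BB·CCB·CCB·BB·CCB·CCB·BB·BB·BB·CCB·CCB·BB·CCB·CCB·BB·BB·BB·BB·BB·BB·BB·BB·BB·BB·BB·BB·BB·BB·BB·CCB·CCB·BB·CCB·CCB·BB·BB·BB·CCB·CCB·BB·CCB·CCB·BB·BB·BB·BB·BB·BB·BB·CCB·CCB·BB·CCB·CCB·BB·BB·BB·CCB·CCB·BB·CCB·CCB·BB·BB·BB·BB·BB·BB·BB·BB·BB·BB·BB·BB·BB·BB·BB·BB·BB·BB·BB·BB·BB·BB·BB·BB·BB·BB
    A ↦ CCB
    B ↦ BB
  step 3 ⇒ step 4: BBBBBBBBBBCCBCCBBBCCBCCBBBBBBBCCBCCBBBCCBCCBBBBBBBBBBBBB ⇒ BB·BB·BB·BB·BB·BB·BB·BB·BB·BB·BAA·BAA·BB·BAA·BAA·BB·BB·BB·BAA·BAA·BB·BAA·BAA·BB·BB·BB·BB·BB·BB·BB·BAA·BAA·BB·BAA·BAA·BB·BB·BB·BAA·BAA·BB·BAA·BAA·BB·BB·BB·BB·BB·BB·BB·BB·BB·BB·BB·BB·BB
    C ↦ BAA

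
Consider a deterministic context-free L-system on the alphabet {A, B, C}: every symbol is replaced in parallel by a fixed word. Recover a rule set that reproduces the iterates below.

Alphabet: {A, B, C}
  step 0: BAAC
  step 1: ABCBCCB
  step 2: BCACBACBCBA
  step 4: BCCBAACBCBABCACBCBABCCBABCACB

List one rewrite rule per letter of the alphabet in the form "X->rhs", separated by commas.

  step 1 ⇒ step 2: ABCBCCB ⇒ BC·A·CB·A·CB·CB·A
    A ↦ BC
    B ↦ A
    C ↦ CB

A->BC, B->A, C->CB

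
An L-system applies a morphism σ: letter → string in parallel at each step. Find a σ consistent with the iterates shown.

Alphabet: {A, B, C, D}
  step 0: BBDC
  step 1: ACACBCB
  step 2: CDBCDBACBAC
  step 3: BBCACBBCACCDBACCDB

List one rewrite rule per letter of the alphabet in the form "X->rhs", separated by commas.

A->CD, B->AC, C->B, D->BC

  step 2 ⇒ step 3: CDBCDBACBAC ⇒ B·BC·AC·B·BC·AC·CD·B·AC·CD·B
    A ↦ CD
    B ↦ AC
    C ↦ B
    D ↦ BC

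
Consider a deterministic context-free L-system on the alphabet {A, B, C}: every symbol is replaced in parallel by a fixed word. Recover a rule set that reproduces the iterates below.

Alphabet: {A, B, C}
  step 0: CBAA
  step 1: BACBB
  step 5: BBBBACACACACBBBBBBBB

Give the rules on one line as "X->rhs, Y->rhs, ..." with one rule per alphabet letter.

  step 0 ⇒ step 1: CBAA ⇒ B·AC·B·B
    A ↦ B
    B ↦ AC
    C ↦ B

A->B, B->AC, C->B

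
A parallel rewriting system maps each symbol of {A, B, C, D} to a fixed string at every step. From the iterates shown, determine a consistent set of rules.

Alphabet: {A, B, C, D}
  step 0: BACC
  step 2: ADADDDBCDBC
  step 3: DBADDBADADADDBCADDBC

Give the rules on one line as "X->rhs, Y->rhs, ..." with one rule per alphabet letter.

A->DB, B->D, C->BC, D->AD

  step 2 ⇒ step 3: ADADDDBCDBC ⇒ DB·AD·DB·AD·AD·AD·D·BC·AD·D·BC
    A ↦ DB
    B ↦ D
    C ↦ BC
    D ↦ AD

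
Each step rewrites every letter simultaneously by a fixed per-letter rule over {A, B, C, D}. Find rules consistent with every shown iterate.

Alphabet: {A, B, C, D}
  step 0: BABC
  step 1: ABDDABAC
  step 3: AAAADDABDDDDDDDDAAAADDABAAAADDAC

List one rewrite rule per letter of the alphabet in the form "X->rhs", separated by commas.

  step 0 ⇒ step 1: BABC ⇒ AB·DD·AB·AC
    A ↦ DD
    B ↦ AB
    C ↦ AC
    D ↦ AA  (constrained at step 1)

A->DD, B->AB, C->AC, D->AA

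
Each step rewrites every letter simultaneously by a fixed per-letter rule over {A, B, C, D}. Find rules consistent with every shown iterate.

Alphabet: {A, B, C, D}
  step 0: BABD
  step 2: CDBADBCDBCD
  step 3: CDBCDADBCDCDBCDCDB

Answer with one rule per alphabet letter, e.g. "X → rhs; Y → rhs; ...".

A->AD, B->CD, C->CD, D->B

  step 2 ⇒ step 3: CDBADBCDBCD ⇒ CD·B·CD·AD·B·CD·CD·B·CD·CD·B
    A ↦ AD
    B ↦ CD
    C ↦ CD
    D ↦ B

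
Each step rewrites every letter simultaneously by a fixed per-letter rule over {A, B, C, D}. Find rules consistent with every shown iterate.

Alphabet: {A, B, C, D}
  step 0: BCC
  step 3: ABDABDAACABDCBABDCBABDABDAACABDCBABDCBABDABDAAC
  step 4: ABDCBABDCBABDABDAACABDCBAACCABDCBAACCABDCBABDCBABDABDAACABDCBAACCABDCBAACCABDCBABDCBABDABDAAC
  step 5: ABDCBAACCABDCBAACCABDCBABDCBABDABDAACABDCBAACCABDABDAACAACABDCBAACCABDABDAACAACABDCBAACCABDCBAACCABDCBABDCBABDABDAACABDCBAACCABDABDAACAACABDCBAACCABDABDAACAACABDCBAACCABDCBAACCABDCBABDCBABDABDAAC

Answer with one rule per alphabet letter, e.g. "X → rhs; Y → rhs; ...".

A->ABD, B->C, C->AAC, D->B

  step 4 ⇒ step 5: ABDCBABDCBABDABDAACABDCBAACCABDCBAACCABDCBABDCBABDABDAACABDCBAACCABDCBAACCABDCBABDCBABDABDAAC ⇒ ABD·C·B·AAC·C·ABD·C·B·AAC·C·ABD·C·B·ABD·C·B·ABD·ABD·AAC·ABD·C·B·AAC·C·ABD·ABD·AAC·AAC·ABD·C·B·AAC·C·ABD·ABD·AAC·AAC·ABD·C·B·AAC·C·ABD·C·B·AAC·C·ABD·C·B·ABD·C·B·ABD·ABD·AAC·ABD·C·B·AAC·C·ABD·ABD·AAC·AAC·ABD·C·B·AAC·C·ABD·ABD·AAC·AAC·ABD·C·B·AAC·C·ABD·C·B·AAC·C·ABD·C·B·ABD·C·B·ABD·ABD·AAC
    A ↦ ABD
    B ↦ C
    C ↦ AAC
    D ↦ B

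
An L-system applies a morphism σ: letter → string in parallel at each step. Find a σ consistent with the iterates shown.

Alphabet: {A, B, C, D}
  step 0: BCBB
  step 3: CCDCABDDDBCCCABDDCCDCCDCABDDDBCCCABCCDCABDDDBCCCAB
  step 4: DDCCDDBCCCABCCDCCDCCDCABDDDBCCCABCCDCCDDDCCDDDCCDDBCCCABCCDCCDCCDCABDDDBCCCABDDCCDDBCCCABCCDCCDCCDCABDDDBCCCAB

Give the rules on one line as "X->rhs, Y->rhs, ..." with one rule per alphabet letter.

  step 3 ⇒ step 4: CCDCABDDDBCCCABDDCCDCCDCABDDDBCCCABCCDCABDDDBCCCAB ⇒ D·D·CCD·D·BCC·CAB·CCD·CCD·CCD·CAB·D·D·D·BCC·CAB·CCD·CCD·D·D·CCD·D·D·CCD·D·BCC·CAB·CCD·CCD·CCD·CAB·D·D·D·BCC·CAB·D·D·CCD·D·BCC·CAB·CCD·CCD·CCD·CAB·D·D·D·BCC·CAB
    A ↦ BCC
    B ↦ CAB
    C ↦ D
    D ↦ CCD

A->BCC, B->CAB, C->D, D->CCD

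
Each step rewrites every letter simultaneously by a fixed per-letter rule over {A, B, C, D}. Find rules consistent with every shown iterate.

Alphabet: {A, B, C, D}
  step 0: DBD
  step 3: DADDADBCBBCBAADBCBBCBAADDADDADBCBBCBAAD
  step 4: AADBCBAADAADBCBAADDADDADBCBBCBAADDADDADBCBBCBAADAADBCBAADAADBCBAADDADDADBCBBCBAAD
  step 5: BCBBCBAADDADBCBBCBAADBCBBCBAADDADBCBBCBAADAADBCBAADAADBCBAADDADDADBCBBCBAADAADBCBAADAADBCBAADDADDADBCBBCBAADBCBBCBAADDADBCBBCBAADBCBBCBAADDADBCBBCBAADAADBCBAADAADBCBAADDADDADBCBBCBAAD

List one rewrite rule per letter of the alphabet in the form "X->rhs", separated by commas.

  step 4 ⇒ step 5: AADBCBAADAADBCBAADDADDADBCBBCBAADDADDADBCBBCBAADAADBCBAADAADBCBAADDADDADBCBBCBAAD ⇒ BCB·BCB·AAD·D·A·D·BCB·BCB·AAD·BCB·BCB·AAD·D·A·D·BCB·BCB·AAD·AAD·BCB·AAD·AAD·BCB·AAD·D·A·D·D·A·D·BCB·BCB·AAD·AAD·BCB·AAD·AAD·BCB·AAD·D·A·D·D·A·D·BCB·BCB·AAD·BCB·BCB·AAD·D·A·D·BCB·BCB·AAD·BCB·BCB·AAD·D·A·D·BCB·BCB·AAD·AAD·BCB·AAD·AAD·BCB·AAD·D·A·D·D·A·D·BCB·BCB·AAD
    A ↦ BCB
    B ↦ D
    C ↦ A
    D ↦ AAD

A->BCB, B->D, C->A, D->AAD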